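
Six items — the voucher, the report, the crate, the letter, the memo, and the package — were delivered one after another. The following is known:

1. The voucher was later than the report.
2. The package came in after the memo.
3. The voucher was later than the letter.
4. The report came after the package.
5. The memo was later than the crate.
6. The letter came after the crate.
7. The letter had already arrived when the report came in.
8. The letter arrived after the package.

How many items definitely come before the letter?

3

Directly stated before the letter: the crate and the package.
The memo reaches the letter via the memo → the package → the letter.
No chain forces the voucher (or any of the others) ahead of the letter.
That's the crate, the memo, and the package — 3 in all.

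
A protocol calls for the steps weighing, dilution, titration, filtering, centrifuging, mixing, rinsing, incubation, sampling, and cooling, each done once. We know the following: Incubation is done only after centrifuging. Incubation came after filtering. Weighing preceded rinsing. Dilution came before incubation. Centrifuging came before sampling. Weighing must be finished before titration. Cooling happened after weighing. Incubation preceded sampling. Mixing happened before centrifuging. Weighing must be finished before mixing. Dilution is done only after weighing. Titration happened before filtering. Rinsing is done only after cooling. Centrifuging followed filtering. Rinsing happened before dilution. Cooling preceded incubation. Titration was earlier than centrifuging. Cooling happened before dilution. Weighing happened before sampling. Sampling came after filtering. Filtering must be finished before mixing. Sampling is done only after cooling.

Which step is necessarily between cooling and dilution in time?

rinsing

Tracing the constraints gives cooling → rinsing → dilution, so rinsing sits after cooling and before dilution.
No other step is forced both after cooling and before dilution.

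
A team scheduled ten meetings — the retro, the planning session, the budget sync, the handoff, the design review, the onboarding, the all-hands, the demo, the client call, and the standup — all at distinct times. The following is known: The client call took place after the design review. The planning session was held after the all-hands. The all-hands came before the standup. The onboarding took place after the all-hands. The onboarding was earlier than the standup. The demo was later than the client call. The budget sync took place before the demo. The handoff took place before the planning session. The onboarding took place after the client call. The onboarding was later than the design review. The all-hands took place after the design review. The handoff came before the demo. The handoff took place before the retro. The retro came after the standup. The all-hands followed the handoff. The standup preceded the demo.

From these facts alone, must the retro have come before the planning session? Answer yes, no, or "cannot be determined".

No chain of stated constraints runs from the retro to the planning session, and none runs from the planning session to the retro either.
So the relative order of the retro and the planning session is not fixed by the given facts.

cannot be determined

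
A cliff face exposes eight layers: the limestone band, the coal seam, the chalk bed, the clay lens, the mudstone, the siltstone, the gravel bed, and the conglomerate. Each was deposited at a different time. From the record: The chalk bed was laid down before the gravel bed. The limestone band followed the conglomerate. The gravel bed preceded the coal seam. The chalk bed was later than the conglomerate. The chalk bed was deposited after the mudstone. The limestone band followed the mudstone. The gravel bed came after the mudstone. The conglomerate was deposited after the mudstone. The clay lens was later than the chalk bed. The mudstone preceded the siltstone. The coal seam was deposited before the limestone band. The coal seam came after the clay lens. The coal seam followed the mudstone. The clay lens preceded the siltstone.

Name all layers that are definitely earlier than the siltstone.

the chalk bed, the clay lens, the conglomerate, the mudstone

Directly stated before the siltstone: the clay lens and the mudstone.
The chalk bed reaches the siltstone via the chalk bed → the clay lens → the siltstone.
The conglomerate reaches the siltstone via the conglomerate → the chalk bed → the clay lens → the siltstone.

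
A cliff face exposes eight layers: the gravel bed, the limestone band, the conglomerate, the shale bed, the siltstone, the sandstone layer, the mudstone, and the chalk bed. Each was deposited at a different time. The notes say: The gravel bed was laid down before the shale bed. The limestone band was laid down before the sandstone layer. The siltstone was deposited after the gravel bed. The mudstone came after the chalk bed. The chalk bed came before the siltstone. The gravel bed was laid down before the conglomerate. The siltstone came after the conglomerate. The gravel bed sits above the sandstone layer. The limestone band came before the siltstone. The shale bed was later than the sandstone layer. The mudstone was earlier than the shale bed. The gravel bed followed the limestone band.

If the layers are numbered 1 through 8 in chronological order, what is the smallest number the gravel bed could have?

The limestone band and the sandstone layer must both come before the gravel bed — 2 forced predecessors.
Nothing else is forced ahead of the gravel bed, so its earliest slot is position 2 + 1 = 3.

3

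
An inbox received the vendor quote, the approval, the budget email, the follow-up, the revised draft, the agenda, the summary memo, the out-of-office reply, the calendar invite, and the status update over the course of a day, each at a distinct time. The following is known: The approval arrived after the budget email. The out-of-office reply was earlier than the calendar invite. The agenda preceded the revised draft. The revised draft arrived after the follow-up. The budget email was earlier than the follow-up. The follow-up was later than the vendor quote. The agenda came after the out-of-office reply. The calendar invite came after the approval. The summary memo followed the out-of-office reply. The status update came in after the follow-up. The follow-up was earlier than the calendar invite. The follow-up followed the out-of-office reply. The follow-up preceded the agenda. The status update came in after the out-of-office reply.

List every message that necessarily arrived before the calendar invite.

Directly stated before the calendar invite: the approval, the follow-up, and the out-of-office reply.
The budget email reaches the calendar invite via the budget email → the follow-up → the calendar invite.
The vendor quote reaches the calendar invite via the vendor quote → the follow-up → the calendar invite.
No chain forces the revised draft (or any of the others) ahead of the calendar invite.

the approval, the budget email, the follow-up, the out-of-office reply, the vendor quote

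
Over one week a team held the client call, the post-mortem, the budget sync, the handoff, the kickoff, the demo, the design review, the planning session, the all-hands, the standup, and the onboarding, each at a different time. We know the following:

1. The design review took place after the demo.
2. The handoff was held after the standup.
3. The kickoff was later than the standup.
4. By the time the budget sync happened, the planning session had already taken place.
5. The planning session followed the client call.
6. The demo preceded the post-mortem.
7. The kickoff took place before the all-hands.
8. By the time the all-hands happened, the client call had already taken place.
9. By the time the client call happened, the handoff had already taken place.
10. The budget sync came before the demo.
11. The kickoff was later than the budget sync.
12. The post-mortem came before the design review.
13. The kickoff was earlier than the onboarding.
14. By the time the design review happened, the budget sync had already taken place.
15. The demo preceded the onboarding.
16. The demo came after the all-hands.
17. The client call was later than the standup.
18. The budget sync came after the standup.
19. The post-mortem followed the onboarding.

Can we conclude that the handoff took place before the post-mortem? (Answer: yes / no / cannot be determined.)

yes

Chain the constraints: the handoff → the client call → the all-hands → the demo → the post-mortem. Each link is directly stated, so the handoff comes before the post-mortem.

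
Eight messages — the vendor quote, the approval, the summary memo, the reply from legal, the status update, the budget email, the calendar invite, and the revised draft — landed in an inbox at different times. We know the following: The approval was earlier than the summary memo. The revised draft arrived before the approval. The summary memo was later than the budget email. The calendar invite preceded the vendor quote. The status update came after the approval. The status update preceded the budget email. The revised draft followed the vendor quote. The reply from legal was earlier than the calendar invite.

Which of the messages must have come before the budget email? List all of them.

the approval, the calendar invite, the reply from legal, the revised draft, the status update, the vendor quote

Directly stated before the budget email: the status update.
The approval reaches the budget email via the approval → the status update → the budget email.
The calendar invite reaches the budget email via the calendar invite → the vendor quote → the revised draft → the approval → the status update → the budget email.
The reply from legal reaches the budget email via the reply from legal → the calendar invite → the vendor quote → the revised draft → the approval → the status update → the budget email.
Likewise the revised draft and the vendor quote each reach the budget email by chaining the stated constraints.
No chain forces the summary memo ahead of the budget email.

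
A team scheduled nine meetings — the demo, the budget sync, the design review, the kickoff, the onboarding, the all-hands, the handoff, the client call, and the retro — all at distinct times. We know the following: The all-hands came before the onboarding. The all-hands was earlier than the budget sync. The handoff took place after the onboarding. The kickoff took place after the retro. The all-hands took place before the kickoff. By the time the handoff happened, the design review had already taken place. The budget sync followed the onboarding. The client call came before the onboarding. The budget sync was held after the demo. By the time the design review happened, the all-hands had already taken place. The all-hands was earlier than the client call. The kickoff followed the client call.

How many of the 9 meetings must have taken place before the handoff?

Directly stated before the handoff: the design review and the onboarding.
The all-hands reaches the handoff via the all-hands → the design review → the handoff.
The client call reaches the handoff via the client call → the onboarding → the handoff.
That's the all-hands, the client call, the design review, and the onboarding — 4 in all.

4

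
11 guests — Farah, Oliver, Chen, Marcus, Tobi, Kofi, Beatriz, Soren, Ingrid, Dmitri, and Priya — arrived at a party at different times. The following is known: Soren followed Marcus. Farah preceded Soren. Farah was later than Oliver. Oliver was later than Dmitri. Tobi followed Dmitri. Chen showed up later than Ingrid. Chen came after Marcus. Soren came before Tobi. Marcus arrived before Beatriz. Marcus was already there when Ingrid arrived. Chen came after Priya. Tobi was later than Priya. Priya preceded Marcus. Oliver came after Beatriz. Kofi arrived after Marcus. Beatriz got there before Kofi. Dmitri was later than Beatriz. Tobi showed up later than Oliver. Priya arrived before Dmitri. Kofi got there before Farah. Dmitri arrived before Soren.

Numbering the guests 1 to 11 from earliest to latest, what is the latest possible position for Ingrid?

Ingrid must come before Chen — 1 guest forced after them.
Everything else can be placed before Ingrid in some valid order, so Ingrid can sit as late as position 11 − 1 = 10.

10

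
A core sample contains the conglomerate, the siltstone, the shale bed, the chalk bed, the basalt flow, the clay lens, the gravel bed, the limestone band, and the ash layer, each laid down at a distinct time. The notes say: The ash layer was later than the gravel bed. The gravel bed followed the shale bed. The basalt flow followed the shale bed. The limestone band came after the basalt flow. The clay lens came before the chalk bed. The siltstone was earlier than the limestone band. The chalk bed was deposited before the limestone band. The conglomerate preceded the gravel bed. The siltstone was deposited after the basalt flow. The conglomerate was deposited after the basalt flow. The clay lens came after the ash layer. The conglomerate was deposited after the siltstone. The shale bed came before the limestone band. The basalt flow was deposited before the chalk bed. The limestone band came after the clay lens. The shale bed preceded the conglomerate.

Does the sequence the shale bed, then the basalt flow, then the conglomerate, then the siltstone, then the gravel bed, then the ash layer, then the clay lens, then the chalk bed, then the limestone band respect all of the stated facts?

The constraints require the siltstone before the conglomerate, but in the proposed sequence the conglomerate appears ahead of the siltstone. That one violation is enough.

no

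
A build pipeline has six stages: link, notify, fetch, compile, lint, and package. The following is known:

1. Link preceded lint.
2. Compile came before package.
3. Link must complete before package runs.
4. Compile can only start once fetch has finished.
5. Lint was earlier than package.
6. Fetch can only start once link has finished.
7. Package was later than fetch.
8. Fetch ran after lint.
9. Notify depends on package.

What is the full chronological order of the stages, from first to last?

link, lint, fetch, compile, package, notify

The constraints fix every adjacent pair, so only one ordering works:
link → lint → fetch → compile → package → notify.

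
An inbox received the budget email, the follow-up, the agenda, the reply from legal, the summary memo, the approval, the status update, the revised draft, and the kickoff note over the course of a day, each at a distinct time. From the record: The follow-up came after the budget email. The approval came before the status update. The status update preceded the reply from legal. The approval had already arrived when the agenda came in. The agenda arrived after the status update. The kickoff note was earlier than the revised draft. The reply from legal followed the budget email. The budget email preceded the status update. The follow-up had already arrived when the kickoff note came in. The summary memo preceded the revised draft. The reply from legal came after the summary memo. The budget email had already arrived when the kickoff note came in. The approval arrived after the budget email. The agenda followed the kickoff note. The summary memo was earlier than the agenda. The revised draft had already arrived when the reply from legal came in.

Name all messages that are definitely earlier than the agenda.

Directly stated before the agenda: the approval, the kickoff note, the status update, and the summary memo.
The budget email reaches the agenda via the budget email → the status update → the agenda.
The follow-up reaches the agenda via the follow-up → the kickoff note → the agenda.
No chain forces the reply from legal (or any of the others) ahead of the agenda.

the approval, the budget email, the follow-up, the kickoff note, the status update, the summary memo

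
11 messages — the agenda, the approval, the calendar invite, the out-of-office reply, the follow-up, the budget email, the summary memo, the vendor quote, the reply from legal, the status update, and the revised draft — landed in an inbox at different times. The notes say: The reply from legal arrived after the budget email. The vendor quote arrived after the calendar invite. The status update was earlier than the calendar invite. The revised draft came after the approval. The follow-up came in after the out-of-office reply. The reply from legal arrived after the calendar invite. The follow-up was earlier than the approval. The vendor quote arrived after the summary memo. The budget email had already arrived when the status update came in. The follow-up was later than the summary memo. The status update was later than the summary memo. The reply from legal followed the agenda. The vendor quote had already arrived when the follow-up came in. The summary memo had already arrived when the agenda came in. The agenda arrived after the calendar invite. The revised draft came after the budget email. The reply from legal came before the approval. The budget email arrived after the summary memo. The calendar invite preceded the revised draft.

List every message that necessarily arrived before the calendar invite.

Directly stated before the calendar invite: the status update.
The budget email reaches the calendar invite via the budget email → the status update → the calendar invite.
The summary memo reaches the calendar invite via the summary memo → the status update → the calendar invite.
No chain forces the vendor quote (or any of the others) ahead of the calendar invite.

the budget email, the status update, the summary memo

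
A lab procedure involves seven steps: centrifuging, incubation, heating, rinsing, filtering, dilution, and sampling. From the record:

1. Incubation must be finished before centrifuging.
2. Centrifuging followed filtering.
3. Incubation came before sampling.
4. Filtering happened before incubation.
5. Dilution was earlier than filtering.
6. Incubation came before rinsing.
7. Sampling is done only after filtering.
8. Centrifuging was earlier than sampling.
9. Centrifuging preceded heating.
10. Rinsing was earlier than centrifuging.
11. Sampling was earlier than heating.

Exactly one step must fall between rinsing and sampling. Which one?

Tracing the constraints gives rinsing → centrifuging → sampling, so centrifuging sits after rinsing and before sampling.
No other step is forced both after rinsing and before sampling.

centrifuging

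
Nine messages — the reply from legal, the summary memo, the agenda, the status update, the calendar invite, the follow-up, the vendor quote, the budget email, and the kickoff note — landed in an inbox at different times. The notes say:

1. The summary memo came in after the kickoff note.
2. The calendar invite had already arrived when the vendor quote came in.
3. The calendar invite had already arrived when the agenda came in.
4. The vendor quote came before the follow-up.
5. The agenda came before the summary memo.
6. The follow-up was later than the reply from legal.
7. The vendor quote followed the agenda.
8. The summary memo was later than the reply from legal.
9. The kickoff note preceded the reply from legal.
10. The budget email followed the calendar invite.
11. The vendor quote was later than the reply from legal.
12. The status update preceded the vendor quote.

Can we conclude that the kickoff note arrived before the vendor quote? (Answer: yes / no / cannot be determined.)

yes

Chain the constraints: the kickoff note → the reply from legal → the vendor quote. Each link is directly stated, so the kickoff note comes before the vendor quote.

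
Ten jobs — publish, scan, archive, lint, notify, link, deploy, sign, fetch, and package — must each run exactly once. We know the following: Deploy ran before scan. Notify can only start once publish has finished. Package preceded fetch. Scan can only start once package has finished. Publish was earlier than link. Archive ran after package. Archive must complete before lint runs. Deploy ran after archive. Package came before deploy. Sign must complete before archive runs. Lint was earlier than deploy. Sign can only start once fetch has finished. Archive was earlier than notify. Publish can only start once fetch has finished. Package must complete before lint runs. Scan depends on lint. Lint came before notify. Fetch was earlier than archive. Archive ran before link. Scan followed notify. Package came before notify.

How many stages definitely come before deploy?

5

Directly stated before deploy: archive, lint, and package.
Fetch reaches deploy via fetch → archive → deploy.
Sign reaches deploy via sign → archive → deploy.
That's archive, fetch, lint, package, and sign — 5 in all.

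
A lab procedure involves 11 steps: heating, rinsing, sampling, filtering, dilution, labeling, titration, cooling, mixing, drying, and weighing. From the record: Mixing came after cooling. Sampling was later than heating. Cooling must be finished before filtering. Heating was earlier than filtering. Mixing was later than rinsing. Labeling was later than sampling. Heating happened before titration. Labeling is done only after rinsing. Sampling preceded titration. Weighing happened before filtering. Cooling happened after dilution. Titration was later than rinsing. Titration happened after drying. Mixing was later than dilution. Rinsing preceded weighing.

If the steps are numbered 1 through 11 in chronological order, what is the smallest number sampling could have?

2

Heating must come before sampling — 1 forced predecessor.
Nothing else is forced ahead of sampling, so its earliest slot is position 1 + 1 = 2.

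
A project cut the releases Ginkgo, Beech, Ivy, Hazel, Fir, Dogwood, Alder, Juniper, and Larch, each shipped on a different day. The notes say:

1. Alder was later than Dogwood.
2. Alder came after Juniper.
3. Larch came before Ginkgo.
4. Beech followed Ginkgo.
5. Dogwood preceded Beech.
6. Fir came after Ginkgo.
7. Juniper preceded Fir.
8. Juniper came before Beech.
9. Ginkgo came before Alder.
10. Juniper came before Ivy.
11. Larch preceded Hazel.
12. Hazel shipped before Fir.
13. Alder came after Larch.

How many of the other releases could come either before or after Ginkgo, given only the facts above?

Forced before Ginkgo: Larch; forced after Ginkgo: Alder, Beech, and Fir.
That leaves Dogwood, Hazel, Ivy, and Juniper with no forced order relative to Ginkgo — 4.

4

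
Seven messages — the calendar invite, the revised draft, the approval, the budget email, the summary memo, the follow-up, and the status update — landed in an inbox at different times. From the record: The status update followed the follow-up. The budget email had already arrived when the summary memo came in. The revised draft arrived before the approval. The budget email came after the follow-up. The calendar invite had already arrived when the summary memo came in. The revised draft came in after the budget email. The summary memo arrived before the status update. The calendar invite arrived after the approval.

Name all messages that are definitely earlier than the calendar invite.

Directly stated before the calendar invite: the approval.
The budget email reaches the calendar invite via the budget email → the revised draft → the approval → the calendar invite.
The follow-up reaches the calendar invite via the follow-up → the budget email → the revised draft → the approval → the calendar invite.
The revised draft reaches the calendar invite via the revised draft → the approval → the calendar invite.
No chain forces the summary memo (or any of the others) ahead of the calendar invite.

the approval, the budget email, the follow-up, the revised draft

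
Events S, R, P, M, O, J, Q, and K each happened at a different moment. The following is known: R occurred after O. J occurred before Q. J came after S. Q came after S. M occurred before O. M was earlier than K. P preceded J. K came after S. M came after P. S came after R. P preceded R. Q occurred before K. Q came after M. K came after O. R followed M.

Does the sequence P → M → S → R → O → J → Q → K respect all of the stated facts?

The constraints require O before R, but in the proposed sequence R appears ahead of O. That one violation is enough.

no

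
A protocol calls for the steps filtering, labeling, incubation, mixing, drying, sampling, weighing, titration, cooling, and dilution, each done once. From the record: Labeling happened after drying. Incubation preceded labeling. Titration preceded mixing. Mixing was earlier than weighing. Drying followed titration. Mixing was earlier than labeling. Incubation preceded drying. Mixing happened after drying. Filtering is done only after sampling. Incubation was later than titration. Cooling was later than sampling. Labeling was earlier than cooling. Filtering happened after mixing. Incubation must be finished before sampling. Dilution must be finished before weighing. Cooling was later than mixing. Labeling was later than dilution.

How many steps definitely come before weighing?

5

Directly stated before weighing: dilution and mixing.
Drying reaches weighing via drying → mixing → weighing.
Incubation reaches weighing via incubation → drying → mixing → weighing.
Titration reaches weighing via titration → mixing → weighing.
No chain forces sampling (or any of the others) ahead of weighing.
That's dilution, drying, incubation, mixing, and titration — 5 in all.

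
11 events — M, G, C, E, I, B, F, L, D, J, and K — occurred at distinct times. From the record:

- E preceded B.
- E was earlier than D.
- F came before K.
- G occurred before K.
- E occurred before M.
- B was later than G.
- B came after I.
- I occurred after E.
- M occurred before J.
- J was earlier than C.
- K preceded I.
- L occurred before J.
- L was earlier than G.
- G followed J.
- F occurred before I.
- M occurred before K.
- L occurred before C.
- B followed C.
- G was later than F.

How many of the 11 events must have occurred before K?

Directly stated before K: F, G, and M.
E reaches K via E → M → K.
J reaches K via J → G → K.
L reaches K via L → G → K.
No chain forces C (or any of the others) ahead of K.
That's E, F, G, J, L, and M — 6 in all.

6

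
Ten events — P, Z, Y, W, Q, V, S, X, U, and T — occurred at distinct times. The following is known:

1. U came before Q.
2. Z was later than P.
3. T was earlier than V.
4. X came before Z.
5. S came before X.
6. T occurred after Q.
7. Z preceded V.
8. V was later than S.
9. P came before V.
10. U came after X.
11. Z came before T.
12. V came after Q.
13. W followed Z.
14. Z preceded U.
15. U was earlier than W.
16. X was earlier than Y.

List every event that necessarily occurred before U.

Directly stated before U: X and Z.
P reaches U via P → Z → U.
S reaches U via S → X → U.

P, S, X, Z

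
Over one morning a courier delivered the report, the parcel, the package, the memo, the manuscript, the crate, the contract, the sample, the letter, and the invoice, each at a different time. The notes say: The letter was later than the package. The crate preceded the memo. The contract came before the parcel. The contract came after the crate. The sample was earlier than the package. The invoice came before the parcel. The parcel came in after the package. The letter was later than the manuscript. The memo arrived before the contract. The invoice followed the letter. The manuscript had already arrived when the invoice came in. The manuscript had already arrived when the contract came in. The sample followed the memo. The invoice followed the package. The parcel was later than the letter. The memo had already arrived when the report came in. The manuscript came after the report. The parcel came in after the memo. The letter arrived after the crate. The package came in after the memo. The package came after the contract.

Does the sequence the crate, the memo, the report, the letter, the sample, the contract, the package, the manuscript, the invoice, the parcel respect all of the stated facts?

The constraints require the package before the letter, but in the proposed sequence the letter appears ahead of the package. That one violation is enough.

no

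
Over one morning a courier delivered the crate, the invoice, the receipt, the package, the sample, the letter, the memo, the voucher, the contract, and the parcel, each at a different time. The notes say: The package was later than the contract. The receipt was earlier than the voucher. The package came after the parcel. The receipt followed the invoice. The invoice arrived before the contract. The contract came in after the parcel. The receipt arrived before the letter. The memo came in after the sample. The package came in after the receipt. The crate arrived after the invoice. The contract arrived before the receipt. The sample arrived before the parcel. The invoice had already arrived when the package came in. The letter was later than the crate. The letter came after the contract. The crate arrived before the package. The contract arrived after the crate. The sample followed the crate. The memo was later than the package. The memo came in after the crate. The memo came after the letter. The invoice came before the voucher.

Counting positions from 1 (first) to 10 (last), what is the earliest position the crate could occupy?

2

The invoice must come before the crate — 1 forced predecessor.
Nothing else is forced ahead of the crate, so its earliest slot is position 1 + 1 = 2.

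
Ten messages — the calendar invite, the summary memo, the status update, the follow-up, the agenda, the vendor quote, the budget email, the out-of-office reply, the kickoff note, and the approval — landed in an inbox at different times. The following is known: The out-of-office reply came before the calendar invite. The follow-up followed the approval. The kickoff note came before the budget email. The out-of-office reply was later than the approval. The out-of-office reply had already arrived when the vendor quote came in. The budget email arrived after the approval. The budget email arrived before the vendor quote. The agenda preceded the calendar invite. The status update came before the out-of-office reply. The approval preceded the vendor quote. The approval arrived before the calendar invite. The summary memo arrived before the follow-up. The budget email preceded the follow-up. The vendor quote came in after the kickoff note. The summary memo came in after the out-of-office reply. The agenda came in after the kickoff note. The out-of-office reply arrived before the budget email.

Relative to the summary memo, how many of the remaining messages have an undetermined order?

5

Forced before the summary memo: the approval, the out-of-office reply, and the status update; forced after the summary memo: the follow-up.
That leaves the agenda, the budget email, the calendar invite, the kickoff note, and the vendor quote with no forced order relative to the summary memo — 5.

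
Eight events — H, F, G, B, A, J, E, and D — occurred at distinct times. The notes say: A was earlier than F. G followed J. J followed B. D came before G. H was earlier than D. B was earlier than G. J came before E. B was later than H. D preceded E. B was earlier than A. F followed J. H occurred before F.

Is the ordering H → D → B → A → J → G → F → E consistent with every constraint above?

Check each stated constraint against the proposed order — e.g. H is ahead of F; D is ahead of E. Every pair is in the required order; nothing is violated.

yes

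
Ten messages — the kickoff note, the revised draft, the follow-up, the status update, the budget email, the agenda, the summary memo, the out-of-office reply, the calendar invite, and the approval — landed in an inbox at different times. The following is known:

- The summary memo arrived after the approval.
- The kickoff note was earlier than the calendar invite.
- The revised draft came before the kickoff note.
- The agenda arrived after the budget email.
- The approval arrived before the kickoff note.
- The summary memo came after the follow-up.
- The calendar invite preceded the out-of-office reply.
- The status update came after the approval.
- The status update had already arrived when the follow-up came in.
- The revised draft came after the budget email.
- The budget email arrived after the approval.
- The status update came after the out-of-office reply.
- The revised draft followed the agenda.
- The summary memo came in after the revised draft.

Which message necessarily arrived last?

Every other message has a chain of constraints placing it before the summary memo, so the summary memo is last.

the summary memo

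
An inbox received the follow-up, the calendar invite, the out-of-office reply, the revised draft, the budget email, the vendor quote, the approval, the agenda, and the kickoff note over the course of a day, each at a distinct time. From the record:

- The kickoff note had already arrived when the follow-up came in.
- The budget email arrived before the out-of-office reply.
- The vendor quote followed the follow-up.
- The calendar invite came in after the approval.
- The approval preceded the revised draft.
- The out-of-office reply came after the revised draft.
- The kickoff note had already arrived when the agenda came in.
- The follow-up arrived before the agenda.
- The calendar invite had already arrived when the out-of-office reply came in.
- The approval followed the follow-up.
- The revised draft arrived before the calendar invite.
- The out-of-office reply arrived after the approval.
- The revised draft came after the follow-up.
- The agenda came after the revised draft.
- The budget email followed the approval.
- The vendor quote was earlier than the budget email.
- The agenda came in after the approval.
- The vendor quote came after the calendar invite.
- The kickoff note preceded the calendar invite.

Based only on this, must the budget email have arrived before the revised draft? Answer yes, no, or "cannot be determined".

no

Tracing the constraints gives the revised draft → the calendar invite → the vendor quote → the budget email, so the revised draft must come before the budget email.
That means the budget email cannot be before the revised draft.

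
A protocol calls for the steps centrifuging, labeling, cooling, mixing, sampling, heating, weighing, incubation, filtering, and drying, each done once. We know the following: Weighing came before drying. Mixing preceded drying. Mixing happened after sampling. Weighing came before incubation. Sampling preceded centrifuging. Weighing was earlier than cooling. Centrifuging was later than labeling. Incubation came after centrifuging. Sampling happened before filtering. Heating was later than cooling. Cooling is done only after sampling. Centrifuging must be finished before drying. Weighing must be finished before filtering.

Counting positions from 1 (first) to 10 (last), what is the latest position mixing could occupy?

9

Mixing must come before drying — 1 step forced after it.
Everything else can be placed before mixing in some valid order, so mixing can sit as late as position 10 − 1 = 9.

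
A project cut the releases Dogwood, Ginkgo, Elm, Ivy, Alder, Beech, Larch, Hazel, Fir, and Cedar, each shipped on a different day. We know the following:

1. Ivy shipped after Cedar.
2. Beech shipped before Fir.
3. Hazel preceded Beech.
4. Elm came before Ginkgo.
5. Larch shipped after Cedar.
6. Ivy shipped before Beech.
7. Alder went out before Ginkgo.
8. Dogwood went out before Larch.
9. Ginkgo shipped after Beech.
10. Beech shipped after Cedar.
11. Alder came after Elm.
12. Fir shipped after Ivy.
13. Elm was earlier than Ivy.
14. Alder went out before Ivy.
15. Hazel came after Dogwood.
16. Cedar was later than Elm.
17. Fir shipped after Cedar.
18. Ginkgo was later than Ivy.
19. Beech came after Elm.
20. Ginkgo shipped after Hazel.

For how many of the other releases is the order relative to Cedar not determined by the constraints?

Forced before Cedar: Elm; forced after Cedar: Beech, Fir, Ginkgo, Ivy, and Larch.
That leaves Alder, Dogwood, and Hazel with no forced order relative to Cedar — 3.

3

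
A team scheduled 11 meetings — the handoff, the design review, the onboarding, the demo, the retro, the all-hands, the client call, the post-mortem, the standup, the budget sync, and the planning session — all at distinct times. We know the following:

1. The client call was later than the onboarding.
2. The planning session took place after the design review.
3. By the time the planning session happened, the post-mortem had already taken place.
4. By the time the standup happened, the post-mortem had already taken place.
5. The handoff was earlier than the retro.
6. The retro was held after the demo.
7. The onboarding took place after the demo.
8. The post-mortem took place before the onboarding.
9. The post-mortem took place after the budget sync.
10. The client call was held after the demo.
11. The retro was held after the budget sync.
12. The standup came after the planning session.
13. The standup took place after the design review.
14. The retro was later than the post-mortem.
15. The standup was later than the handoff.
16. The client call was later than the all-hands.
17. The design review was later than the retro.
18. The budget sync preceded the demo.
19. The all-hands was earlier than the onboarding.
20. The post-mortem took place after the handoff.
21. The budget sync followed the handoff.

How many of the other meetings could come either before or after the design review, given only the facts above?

3

Forced before the design review: the budget sync, the demo, the handoff, the post-mortem, and the retro; forced after the design review: the planning session and the standup.
That leaves the all-hands, the client call, and the onboarding with no forced order relative to the design review — 3.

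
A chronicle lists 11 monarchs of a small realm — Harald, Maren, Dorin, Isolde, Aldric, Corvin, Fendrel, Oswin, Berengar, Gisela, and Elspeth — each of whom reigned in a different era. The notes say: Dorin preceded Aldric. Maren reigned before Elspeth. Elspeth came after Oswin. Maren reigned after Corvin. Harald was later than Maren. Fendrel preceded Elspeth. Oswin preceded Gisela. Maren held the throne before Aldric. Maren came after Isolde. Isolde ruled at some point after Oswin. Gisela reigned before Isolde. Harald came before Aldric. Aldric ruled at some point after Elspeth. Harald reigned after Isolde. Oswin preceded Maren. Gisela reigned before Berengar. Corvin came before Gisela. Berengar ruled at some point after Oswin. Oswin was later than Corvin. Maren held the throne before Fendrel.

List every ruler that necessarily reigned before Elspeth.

Directly stated before Elspeth: Fendrel, Maren, and Oswin.
Corvin reaches Elspeth via Corvin → Oswin → Elspeth.
Gisela reaches Elspeth via Gisela → Isolde → Maren → Elspeth.
Isolde reaches Elspeth via Isolde → Maren → Elspeth.
No chain forces Aldric (or any of the others) ahead of Elspeth.

Corvin, Fendrel, Gisela, Isolde, Maren, Oswin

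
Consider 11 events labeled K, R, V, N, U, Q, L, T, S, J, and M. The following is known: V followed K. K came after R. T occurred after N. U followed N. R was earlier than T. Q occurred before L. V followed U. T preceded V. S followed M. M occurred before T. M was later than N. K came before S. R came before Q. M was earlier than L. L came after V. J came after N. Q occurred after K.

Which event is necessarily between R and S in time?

Tracing the constraints gives R → K → S, so K sits after R and before S.
No other event is forced both after R and before S.

K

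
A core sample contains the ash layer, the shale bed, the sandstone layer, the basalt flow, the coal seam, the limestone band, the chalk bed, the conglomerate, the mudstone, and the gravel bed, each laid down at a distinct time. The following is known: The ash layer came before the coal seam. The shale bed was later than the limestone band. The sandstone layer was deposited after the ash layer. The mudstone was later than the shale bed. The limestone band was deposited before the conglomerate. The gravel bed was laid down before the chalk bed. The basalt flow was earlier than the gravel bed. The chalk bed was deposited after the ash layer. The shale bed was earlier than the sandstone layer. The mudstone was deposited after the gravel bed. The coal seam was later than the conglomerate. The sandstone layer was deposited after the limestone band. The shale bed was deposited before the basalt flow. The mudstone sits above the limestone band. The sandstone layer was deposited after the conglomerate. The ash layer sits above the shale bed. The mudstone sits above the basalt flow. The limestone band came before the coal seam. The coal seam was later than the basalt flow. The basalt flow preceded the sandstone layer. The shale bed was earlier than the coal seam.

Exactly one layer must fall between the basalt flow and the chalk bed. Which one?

the gravel bed

Tracing the constraints gives the basalt flow → the gravel bed → the chalk bed, so the gravel bed sits after the basalt flow and before the chalk bed.
No other layer is forced both after the basalt flow and before the chalk bed.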